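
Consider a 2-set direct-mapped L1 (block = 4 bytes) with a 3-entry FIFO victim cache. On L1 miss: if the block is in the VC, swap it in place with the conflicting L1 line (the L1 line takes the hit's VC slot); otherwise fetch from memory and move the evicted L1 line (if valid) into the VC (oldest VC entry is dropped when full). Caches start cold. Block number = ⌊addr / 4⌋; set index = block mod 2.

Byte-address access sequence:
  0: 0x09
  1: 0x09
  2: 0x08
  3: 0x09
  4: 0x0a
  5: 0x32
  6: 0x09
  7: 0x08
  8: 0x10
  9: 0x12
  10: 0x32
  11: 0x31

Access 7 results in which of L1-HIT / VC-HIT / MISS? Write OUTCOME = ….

  [0] addr=0x9 blk=2 s=0: MISS | VC []
  [1] addr=0x9 blk=2 s=0: L1-HIT | VC []
  [2] addr=0x8 blk=2 s=0: L1-HIT | VC []
  [3] addr=0x9 blk=2 s=0: L1-HIT | VC []
  [4] addr=0xa blk=2 s=0: L1-HIT | VC []
  [5] addr=0x32 blk=12 s=0: MISS | VC [2]
  [6] addr=0x9 blk=2 s=0: VC-HIT | VC [12]
  [7] addr=0x8 blk=2 s=0: L1-HIT | VC [12]
  [8] addr=0x10 blk=4 s=0: MISS | VC [12, 2]
  [9] addr=0x12 blk=4 s=0: L1-HIT | VC [12, 2]
  [10] addr=0x32 blk=12 s=0: VC-HIT | VC [4, 2]
  [11] addr=0x31 blk=12 s=0: L1-HIT | VC [4, 2]

OUTCOME = L1-HIT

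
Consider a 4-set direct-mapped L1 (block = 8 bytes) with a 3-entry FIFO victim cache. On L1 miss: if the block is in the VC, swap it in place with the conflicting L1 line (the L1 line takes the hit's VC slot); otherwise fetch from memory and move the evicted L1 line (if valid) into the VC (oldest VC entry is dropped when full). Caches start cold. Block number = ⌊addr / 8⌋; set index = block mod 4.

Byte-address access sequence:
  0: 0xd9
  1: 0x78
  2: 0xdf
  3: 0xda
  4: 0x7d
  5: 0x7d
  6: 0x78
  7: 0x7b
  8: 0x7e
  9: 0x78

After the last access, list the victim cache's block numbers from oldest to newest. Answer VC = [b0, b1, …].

  [0] addr=0xd9 blk=27 s=3: MISS | VC []
  [1] addr=0x78 blk=15 s=3: MISS | VC [27]
  [2] addr=0xdf blk=27 s=3: VC-HIT | VC [15]
  [3] addr=0xda blk=27 s=3: L1-HIT | VC [15]
  [4] addr=0x7d blk=15 s=3: VC-HIT | VC [27]
  [5] addr=0x7d blk=15 s=3: L1-HIT | VC [27]
  [6] addr=0x78 blk=15 s=3: L1-HIT | VC [27]
  [7] addr=0x7b blk=15 s=3: L1-HIT | VC [27]
  [8] addr=0x7e blk=15 s=3: L1-HIT | VC [27]
  [9] addr=0x78 blk=15 s=3: L1-HIT | VC [27]

VC = [27]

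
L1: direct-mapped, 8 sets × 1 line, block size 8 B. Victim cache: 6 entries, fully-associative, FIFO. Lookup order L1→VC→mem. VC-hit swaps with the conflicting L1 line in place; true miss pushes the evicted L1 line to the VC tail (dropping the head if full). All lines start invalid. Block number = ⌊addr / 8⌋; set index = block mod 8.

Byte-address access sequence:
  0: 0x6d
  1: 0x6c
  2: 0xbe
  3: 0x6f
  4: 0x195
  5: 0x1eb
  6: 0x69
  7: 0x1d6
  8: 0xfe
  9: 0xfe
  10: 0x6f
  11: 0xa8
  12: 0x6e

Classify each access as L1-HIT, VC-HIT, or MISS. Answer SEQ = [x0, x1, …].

SEQ = [MISS, L1-HIT, MISS, L1-HIT, MISS, MISS, VC-HIT, MISS, MISS, L1-HIT, L1-HIT, MISS, VC-HIT]

0: 0x6d (blk 13, set 5) → MISS  vc=[]
1: 0x6c (blk 13, set 5) → L1-HIT  vc=[]
2: 0xbe (blk 23, set 7) → MISS  vc=[]
3: 0x6f (blk 13, set 5) → L1-HIT  vc=[]
4: 0x195 (blk 50, set 2) → MISS  vc=[]
5: 0x1eb (blk 61, set 5) → MISS  vc=[13]
6: 0x69 (blk 13, set 5) → VC-HIT  vc=[61]
7: 0x1d6 (blk 58, set 2) → MISS  vc=[61, 50]
8: 0xfe (blk 31, set 7) → MISS  vc=[61, 50, 23]
9: 0xfe (blk 31, set 7) → L1-HIT  vc=[61, 50, 23]
10: 0x6f (blk 13, set 5) → L1-HIT  vc=[61, 50, 23]
11: 0xa8 (blk 21, set 5) → MISS  vc=[61, 50, 23, 13]
12: 0x6e (blk 13, set 5) → VC-HIT  vc=[61, 50, 23, 21]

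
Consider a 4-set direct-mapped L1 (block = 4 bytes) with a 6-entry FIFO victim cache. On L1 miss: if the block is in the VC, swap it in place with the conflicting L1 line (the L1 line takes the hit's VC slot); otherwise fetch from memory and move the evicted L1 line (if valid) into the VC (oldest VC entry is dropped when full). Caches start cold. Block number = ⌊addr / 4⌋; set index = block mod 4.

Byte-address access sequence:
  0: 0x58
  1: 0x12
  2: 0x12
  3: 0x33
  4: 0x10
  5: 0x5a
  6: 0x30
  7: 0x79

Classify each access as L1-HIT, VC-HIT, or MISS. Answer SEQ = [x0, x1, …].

#0 0x58→b22/s2 MISS; vc=[]
#1 0x12→b4/s0 MISS; vc=[]
#2 0x12→b4/s0 L1-HIT; vc=[]
#3 0x33→b12/s0 MISS; vc=[4]
#4 0x10→b4/s0 VC-HIT; vc=[12]
#5 0x5a→b22/s2 L1-HIT; vc=[12]
#6 0x30→b12/s0 VC-HIT; vc=[4]
#7 0x79→b30/s2 MISS; vc=[4,22]

SEQ = [MISS, MISS, L1-HIT, MISS, VC-HIT, L1-HIT, VC-HIT, MISS]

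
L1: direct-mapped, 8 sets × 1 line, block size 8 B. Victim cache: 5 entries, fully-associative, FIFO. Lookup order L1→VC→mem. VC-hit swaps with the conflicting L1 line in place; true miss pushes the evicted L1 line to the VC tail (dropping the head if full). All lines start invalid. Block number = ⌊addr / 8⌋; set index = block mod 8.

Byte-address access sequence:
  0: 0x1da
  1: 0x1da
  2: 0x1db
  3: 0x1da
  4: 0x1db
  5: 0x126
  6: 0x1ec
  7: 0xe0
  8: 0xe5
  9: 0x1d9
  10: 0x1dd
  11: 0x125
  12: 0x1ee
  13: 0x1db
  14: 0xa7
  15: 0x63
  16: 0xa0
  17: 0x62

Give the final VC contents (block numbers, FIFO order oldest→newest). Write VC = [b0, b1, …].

VC = [28, 36, 20]

#0 0x1da→b59/s3 MISS; vc=[]
#1 0x1da→b59/s3 L1-HIT; vc=[]
#2 0x1db→b59/s3 L1-HIT; vc=[]
#3 0x1da→b59/s3 L1-HIT; vc=[]
#4 0x1db→b59/s3 L1-HIT; vc=[]
#5 0x126→b36/s4 MISS; vc=[]
#6 0x1ec→b61/s5 MISS; vc=[]
#7 0xe0→b28/s4 MISS; vc=[36]
#8 0xe5→b28/s4 L1-HIT; vc=[36]
#9 0x1d9→b59/s3 L1-HIT; vc=[36]
#10 0x1dd→b59/s3 L1-HIT; vc=[36]
#11 0x125→b36/s4 VC-HIT; vc=[28]
#12 0x1ee→b61/s5 L1-HIT; vc=[28]
#13 0x1db→b59/s3 L1-HIT; vc=[28]
#14 0xa7→b20/s4 MISS; vc=[28,36]
#15 0x63→b12/s4 MISS; vc=[28,36,20]
#16 0xa0→b20/s4 VC-HIT; vc=[28,36,12]
#17 0x62→b12/s4 VC-HIT; vc=[28,36,20]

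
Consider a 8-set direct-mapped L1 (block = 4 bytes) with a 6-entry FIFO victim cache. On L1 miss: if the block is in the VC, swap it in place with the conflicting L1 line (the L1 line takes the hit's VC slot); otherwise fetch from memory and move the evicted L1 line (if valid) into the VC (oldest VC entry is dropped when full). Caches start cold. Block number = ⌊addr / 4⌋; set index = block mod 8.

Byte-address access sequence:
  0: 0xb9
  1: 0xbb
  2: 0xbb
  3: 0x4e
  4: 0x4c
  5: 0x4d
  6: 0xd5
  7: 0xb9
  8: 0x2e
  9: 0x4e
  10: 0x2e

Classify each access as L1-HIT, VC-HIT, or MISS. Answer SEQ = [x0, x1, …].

  [0] addr=0xb9 blk=46 s=6: MISS | VC []
  [1] addr=0xbb blk=46 s=6: L1-HIT | VC []
  [2] addr=0xbb blk=46 s=6: L1-HIT | VC []
  [3] addr=0x4e blk=19 s=3: MISS | VC []
  [4] addr=0x4c blk=19 s=3: L1-HIT | VC []
  [5] addr=0x4d blk=19 s=3: L1-HIT | VC []
  [6] addr=0xd5 blk=53 s=5: MISS | VC []
  [7] addr=0xb9 blk=46 s=6: L1-HIT | VC []
  [8] addr=0x2e blk=11 s=3: MISS | VC [19]
  [9] addr=0x4e blk=19 s=3: VC-HIT | VC [11]
  [10] addr=0x2e blk=11 s=3: VC-HIT | VC [19]

SEQ = [MISS, L1-HIT, L1-HIT, MISS, L1-HIT, L1-HIT, MISS, L1-HIT, MISS, VC-HIT, VC-HIT]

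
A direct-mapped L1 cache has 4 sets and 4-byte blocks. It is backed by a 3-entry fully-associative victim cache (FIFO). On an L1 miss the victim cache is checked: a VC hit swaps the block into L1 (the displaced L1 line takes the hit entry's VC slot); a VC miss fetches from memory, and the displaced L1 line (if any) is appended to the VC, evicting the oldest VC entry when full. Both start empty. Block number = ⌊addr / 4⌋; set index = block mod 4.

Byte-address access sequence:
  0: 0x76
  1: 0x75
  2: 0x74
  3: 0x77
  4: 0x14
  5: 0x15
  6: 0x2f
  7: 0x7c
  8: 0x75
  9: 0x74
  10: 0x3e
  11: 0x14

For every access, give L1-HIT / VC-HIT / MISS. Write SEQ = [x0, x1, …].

SEQ = [MISS, L1-HIT, L1-HIT, L1-HIT, MISS, L1-HIT, MISS, MISS, VC-HIT, L1-HIT, MISS, VC-HIT]

  [0] addr=0x76 blk=29 s=1: MISS | VC []
  [1] addr=0x75 blk=29 s=1: L1-HIT | VC []
  [2] addr=0x74 blk=29 s=1: L1-HIT | VC []
  [3] addr=0x77 blk=29 s=1: L1-HIT | VC []
  [4] addr=0x14 blk=5 s=1: MISS | VC [29]
  [5] addr=0x15 blk=5 s=1: L1-HIT | VC [29]
  [6] addr=0x2f blk=11 s=3: MISS | VC [29]
  [7] addr=0x7c blk=31 s=3: MISS | VC [29, 11]
  [8] addr=0x75 blk=29 s=1: VC-HIT | VC [5, 11]
  [9] addr=0x74 blk=29 s=1: L1-HIT | VC [5, 11]
  [10] addr=0x3e blk=15 s=3: MISS | VC [5, 11, 31]
  [11] addr=0x14 blk=5 s=1: VC-HIT | VC [29, 11, 31]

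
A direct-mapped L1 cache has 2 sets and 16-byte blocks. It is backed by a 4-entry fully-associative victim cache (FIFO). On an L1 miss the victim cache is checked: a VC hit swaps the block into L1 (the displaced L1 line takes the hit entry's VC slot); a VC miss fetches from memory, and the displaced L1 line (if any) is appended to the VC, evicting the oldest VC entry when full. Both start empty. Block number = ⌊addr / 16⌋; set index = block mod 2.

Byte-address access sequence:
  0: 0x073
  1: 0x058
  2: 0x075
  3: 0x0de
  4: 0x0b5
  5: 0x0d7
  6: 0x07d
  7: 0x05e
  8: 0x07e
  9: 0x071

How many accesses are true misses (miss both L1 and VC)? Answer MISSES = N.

  [0] addr=0x73 blk=7 s=1: MISS | VC []
  [1] addr=0x58 blk=5 s=1: MISS | VC [7]
  [2] addr=0x75 blk=7 s=1: VC-HIT | VC [5]
  [3] addr=0xde blk=13 s=1: MISS | VC [5, 7]
  [4] addr=0xb5 blk=11 s=1: MISS | VC [5, 7, 13]
  [5] addr=0xd7 blk=13 s=1: VC-HIT | VC [5, 7, 11]
  [6] addr=0x7d blk=7 s=1: VC-HIT | VC [5, 13, 11]
  [7] addr=0x5e blk=5 s=1: VC-HIT | VC [7, 13, 11]
  [8] addr=0x7e blk=7 s=1: VC-HIT | VC [5, 13, 11]
  [9] addr=0x71 blk=7 s=1: L1-HIT | VC [5, 13, 11]

MISSES = 4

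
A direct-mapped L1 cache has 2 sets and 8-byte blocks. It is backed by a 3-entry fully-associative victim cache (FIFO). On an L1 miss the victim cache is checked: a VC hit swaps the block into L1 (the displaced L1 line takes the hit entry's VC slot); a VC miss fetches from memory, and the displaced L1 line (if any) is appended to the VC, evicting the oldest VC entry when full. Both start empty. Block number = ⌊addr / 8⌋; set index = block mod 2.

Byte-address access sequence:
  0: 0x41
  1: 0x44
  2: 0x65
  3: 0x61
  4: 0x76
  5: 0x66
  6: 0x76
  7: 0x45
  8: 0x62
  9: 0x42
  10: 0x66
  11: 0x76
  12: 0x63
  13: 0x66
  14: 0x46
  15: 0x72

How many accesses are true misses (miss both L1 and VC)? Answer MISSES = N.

#0 0x41→b8/s0 MISS; vc=[]
#1 0x44→b8/s0 L1-HIT; vc=[]
#2 0x65→b12/s0 MISS; vc=[8]
#3 0x61→b12/s0 L1-HIT; vc=[8]
#4 0x76→b14/s0 MISS; vc=[8,12]
#5 0x66→b12/s0 VC-HIT; vc=[8,14]
#6 0x76→b14/s0 VC-HIT; vc=[8,12]
#7 0x45→b8/s0 VC-HIT; vc=[14,12]
#8 0x62→b12/s0 VC-HIT; vc=[14,8]
#9 0x42→b8/s0 VC-HIT; vc=[14,12]
#10 0x66→b12/s0 VC-HIT; vc=[14,8]
#11 0x76→b14/s0 VC-HIT; vc=[12,8]
#12 0x63→b12/s0 VC-HIT; vc=[14,8]
#13 0x66→b12/s0 L1-HIT; vc=[14,8]
#14 0x46→b8/s0 VC-HIT; vc=[14,12]
#15 0x72→b14/s0 VC-HIT; vc=[8,12]

MISSES = 3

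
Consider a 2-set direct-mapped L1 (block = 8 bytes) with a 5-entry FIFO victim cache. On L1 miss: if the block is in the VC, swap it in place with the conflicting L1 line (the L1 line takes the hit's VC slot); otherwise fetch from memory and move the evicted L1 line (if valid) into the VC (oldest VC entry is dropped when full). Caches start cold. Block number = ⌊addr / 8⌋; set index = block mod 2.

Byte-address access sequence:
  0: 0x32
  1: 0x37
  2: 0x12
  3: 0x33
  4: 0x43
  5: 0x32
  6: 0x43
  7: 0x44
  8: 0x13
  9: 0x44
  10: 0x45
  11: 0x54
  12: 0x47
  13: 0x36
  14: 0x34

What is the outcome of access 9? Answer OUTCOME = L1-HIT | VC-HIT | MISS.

  [0] addr=0x32 blk=6 s=0: MISS | VC []
  [1] addr=0x37 blk=6 s=0: L1-HIT | VC []
  [2] addr=0x12 blk=2 s=0: MISS | VC [6]
  [3] addr=0x33 blk=6 s=0: VC-HIT | VC [2]
  [4] addr=0x43 blk=8 s=0: MISS | VC [2, 6]
  [5] addr=0x32 blk=6 s=0: VC-HIT | VC [2, 8]
  [6] addr=0x43 blk=8 s=0: VC-HIT | VC [2, 6]
  [7] addr=0x44 blk=8 s=0: L1-HIT | VC [2, 6]
  [8] addr=0x13 blk=2 s=0: VC-HIT | VC [8, 6]
  [9] addr=0x44 blk=8 s=0: VC-HIT | VC [2, 6]
  [10] addr=0x45 blk=8 s=0: L1-HIT | VC [2, 6]
  [11] addr=0x54 blk=10 s=0: MISS | VC [2, 6, 8]
  [12] addr=0x47 blk=8 s=0: VC-HIT | VC [2, 6, 10]
  [13] addr=0x36 blk=6 s=0: VC-HIT | VC [2, 8, 10]
  [14] addr=0x34 blk=6 s=0: L1-HIT | VC [2, 8, 10]

OUTCOME = VC-HIT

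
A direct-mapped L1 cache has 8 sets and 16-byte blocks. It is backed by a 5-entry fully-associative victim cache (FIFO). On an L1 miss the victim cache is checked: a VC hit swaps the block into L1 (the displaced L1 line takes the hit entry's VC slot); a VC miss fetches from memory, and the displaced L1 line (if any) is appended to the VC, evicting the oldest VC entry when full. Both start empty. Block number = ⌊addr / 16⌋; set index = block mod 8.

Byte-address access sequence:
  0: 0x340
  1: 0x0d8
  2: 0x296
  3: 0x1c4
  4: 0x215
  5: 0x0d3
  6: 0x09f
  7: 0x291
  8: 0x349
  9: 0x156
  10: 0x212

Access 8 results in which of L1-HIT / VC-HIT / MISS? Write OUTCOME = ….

OUTCOME = VC-HIT

#0 0x340→b52/s4 MISS; vc=[]
#1 0xd8→b13/s5 MISS; vc=[]
#2 0x296→b41/s1 MISS; vc=[]
#3 0x1c4→b28/s4 MISS; vc=[52]
#4 0x215→b33/s1 MISS; vc=[52,41]
#5 0xd3→b13/s5 L1-HIT; vc=[52,41]
#6 0x9f→b9/s1 MISS; vc=[52,41,33]
#7 0x291→b41/s1 VC-HIT; vc=[52,9,33]
#8 0x349→b52/s4 VC-HIT; vc=[28,9,33]
#9 0x156→b21/s5 MISS; vc=[28,9,33,13]
#10 0x212→b33/s1 VC-HIT; vc=[28,9,41,13]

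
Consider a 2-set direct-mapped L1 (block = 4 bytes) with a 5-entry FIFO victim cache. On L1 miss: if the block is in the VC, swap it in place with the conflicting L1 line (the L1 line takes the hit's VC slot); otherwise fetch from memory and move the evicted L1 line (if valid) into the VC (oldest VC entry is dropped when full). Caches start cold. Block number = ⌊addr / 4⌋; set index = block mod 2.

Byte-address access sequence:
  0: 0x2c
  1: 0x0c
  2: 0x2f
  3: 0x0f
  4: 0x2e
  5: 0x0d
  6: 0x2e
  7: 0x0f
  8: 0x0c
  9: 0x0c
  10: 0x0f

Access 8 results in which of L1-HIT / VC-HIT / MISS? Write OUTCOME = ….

OUTCOME = L1-HIT

  [0] addr=0x2c blk=11 s=1: MISS | VC []
  [1] addr=0xc blk=3 s=1: MISS | VC [11]
  [2] addr=0x2f blk=11 s=1: VC-HIT | VC [3]
  [3] addr=0xf blk=3 s=1: VC-HIT | VC [11]
  [4] addr=0x2e blk=11 s=1: VC-HIT | VC [3]
  [5] addr=0xd blk=3 s=1: VC-HIT | VC [11]
  [6] addr=0x2e blk=11 s=1: VC-HIT | VC [3]
  [7] addr=0xf blk=3 s=1: VC-HIT | VC [11]
  [8] addr=0xc blk=3 s=1: L1-HIT | VC [11]
  [9] addr=0xc blk=3 s=1: L1-HIT | VC [11]
  [10] addr=0xf blk=3 s=1: L1-HIT | VC [11]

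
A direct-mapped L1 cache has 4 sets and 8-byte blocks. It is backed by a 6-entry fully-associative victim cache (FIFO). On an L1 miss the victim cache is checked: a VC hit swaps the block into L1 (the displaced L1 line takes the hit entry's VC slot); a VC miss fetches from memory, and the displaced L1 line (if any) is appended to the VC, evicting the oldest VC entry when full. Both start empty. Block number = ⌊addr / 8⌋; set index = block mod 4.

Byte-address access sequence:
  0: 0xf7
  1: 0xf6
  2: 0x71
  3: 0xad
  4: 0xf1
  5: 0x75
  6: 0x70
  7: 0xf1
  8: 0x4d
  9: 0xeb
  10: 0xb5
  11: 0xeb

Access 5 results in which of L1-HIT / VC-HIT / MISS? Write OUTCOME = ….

  [0] addr=0xf7 blk=30 s=2: MISS | VC []
  [1] addr=0xf6 blk=30 s=2: L1-HIT | VC []
  [2] addr=0x71 blk=14 s=2: MISS | VC [30]
  [3] addr=0xad blk=21 s=1: MISS | VC [30]
  [4] addr=0xf1 blk=30 s=2: VC-HIT | VC [14]
  [5] addr=0x75 blk=14 s=2: VC-HIT | VC [30]
  [6] addr=0x70 blk=14 s=2: L1-HIT | VC [30]
  [7] addr=0xf1 blk=30 s=2: VC-HIT | VC [14]
  [8] addr=0x4d blk=9 s=1: MISS | VC [14, 21]
  [9] addr=0xeb blk=29 s=1: MISS | VC [14, 21, 9]
  [10] addr=0xb5 blk=22 s=2: MISS | VC [14, 21, 9, 30]
  [11] addr=0xeb blk=29 s=1: L1-HIT | VC [14, 21, 9, 30]

OUTCOME = VC-HIT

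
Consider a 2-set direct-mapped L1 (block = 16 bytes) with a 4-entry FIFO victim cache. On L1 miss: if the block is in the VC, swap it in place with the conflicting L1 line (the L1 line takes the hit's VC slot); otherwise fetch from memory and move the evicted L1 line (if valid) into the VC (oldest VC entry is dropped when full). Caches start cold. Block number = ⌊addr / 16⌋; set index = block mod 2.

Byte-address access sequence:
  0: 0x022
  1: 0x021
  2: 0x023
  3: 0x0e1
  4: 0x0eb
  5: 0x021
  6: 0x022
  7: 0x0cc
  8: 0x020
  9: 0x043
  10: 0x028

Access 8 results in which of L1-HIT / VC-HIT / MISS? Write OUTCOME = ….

#0 0x22→b2/s0 MISS; vc=[]
#1 0x21→b2/s0 L1-HIT; vc=[]
#2 0x23→b2/s0 L1-HIT; vc=[]
#3 0xe1→b14/s0 MISS; vc=[2]
#4 0xeb→b14/s0 L1-HIT; vc=[2]
#5 0x21→b2/s0 VC-HIT; vc=[14]
#6 0x22→b2/s0 L1-HIT; vc=[14]
#7 0xcc→b12/s0 MISS; vc=[14,2]
#8 0x20→b2/s0 VC-HIT; vc=[14,12]
#9 0x43→b4/s0 MISS; vc=[14,12,2]
#10 0x28→b2/s0 VC-HIT; vc=[14,12,4]

OUTCOME = VC-HIT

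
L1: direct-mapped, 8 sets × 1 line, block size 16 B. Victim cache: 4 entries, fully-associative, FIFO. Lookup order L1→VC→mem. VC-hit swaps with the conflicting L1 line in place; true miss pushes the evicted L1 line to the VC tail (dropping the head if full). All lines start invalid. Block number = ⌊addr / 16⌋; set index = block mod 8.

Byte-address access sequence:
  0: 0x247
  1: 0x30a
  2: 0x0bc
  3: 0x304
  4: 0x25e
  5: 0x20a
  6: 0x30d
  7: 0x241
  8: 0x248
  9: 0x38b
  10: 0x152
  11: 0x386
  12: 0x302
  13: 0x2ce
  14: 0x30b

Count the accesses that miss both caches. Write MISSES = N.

  [0] addr=0x247 blk=36 s=4: MISS | VC []
  [1] addr=0x30a blk=48 s=0: MISS | VC []
  [2] addr=0xbc blk=11 s=3: MISS | VC []
  [3] addr=0x304 blk=48 s=0: L1-HIT | VC []
  [4] addr=0x25e blk=37 s=5: MISS | VC []
  [5] addr=0x20a blk=32 s=0: MISS | VC [48]
  [6] addr=0x30d blk=48 s=0: VC-HIT | VC [32]
  [7] addr=0x241 blk=36 s=4: L1-HIT | VC [32]
  [8] addr=0x248 blk=36 s=4: L1-HIT | VC [32]
  [9] addr=0x38b blk=56 s=0: MISS | VC [32, 48]
  [10] addr=0x152 blk=21 s=5: MISS | VC [32, 48, 37]
  [11] addr=0x386 blk=56 s=0: L1-HIT | VC [32, 48, 37]
  [12] addr=0x302 blk=48 s=0: VC-HIT | VC [32, 56, 37]
  [13] addr=0x2ce blk=44 s=4: MISS | VC [32, 56, 37, 36]
  [14] addr=0x30b blk=48 s=0: L1-HIT | VC [32, 56, 37, 36]

MISSES = 8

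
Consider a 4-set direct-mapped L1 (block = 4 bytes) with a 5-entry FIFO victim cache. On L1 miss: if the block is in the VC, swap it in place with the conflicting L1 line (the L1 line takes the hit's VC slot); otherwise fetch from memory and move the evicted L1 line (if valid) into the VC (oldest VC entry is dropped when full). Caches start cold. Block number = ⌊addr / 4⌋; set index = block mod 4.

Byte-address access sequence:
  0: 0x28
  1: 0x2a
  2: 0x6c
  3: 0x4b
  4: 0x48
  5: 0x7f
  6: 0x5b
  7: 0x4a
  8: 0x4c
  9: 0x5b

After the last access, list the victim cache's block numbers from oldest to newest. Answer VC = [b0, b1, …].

  [0] addr=0x28 blk=10 s=2: MISS | VC []
  [1] addr=0x2a blk=10 s=2: L1-HIT | VC []
  [2] addr=0x6c blk=27 s=3: MISS | VC []
  [3] addr=0x4b blk=18 s=2: MISS | VC [10]
  [4] addr=0x48 blk=18 s=2: L1-HIT | VC [10]
  [5] addr=0x7f blk=31 s=3: MISS | VC [10, 27]
  [6] addr=0x5b blk=22 s=2: MISS | VC [10, 27, 18]
  [7] addr=0x4a blk=18 s=2: VC-HIT | VC [10, 27, 22]
  [8] addr=0x4c blk=19 s=3: MISS | VC [10, 27, 22, 31]
  [9] addr=0x5b blk=22 s=2: VC-HIT | VC [10, 27, 18, 31]

VC = [10, 27, 18, 31]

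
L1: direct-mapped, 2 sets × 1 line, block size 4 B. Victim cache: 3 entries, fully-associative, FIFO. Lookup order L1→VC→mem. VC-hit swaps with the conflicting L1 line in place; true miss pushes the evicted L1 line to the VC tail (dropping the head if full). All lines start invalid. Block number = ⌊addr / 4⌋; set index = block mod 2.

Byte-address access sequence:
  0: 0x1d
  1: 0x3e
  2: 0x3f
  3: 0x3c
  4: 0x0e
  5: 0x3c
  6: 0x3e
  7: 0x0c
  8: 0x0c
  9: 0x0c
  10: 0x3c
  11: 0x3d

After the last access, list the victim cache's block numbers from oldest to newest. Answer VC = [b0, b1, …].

#0 0x1d→b7/s1 MISS; vc=[]
#1 0x3e→b15/s1 MISS; vc=[7]
#2 0x3f→b15/s1 L1-HIT; vc=[7]
#3 0x3c→b15/s1 L1-HIT; vc=[7]
#4 0xe→b3/s1 MISS; vc=[7,15]
#5 0x3c→b15/s1 VC-HIT; vc=[7,3]
#6 0x3e→b15/s1 L1-HIT; vc=[7,3]
#7 0xc→b3/s1 VC-HIT; vc=[7,15]
#8 0xc→b3/s1 L1-HIT; vc=[7,15]
#9 0xc→b3/s1 L1-HIT; vc=[7,15]
#10 0x3c→b15/s1 VC-HIT; vc=[7,3]
#11 0x3d→b15/s1 L1-HIT; vc=[7,3]

VC = [7, 3]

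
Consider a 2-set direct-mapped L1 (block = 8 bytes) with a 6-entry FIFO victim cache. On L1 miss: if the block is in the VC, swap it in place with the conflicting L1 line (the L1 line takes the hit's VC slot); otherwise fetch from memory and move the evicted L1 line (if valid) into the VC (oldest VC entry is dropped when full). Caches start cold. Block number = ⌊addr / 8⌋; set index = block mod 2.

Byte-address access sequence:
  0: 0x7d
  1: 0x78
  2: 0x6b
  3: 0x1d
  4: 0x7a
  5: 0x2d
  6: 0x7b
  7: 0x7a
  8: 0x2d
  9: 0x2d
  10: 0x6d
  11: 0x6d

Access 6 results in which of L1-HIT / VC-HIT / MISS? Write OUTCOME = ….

  [0] addr=0x7d blk=15 s=1: MISS | VC []
  [1] addr=0x78 blk=15 s=1: L1-HIT | VC []
  [2] addr=0x6b blk=13 s=1: MISS | VC [15]
  [3] addr=0x1d blk=3 s=1: MISS | VC [15, 13]
  [4] addr=0x7a blk=15 s=1: VC-HIT | VC [3, 13]
  [5] addr=0x2d blk=5 s=1: MISS | VC [3, 13, 15]
  [6] addr=0x7b blk=15 s=1: VC-HIT | VC [3, 13, 5]
  [7] addr=0x7a blk=15 s=1: L1-HIT | VC [3, 13, 5]
  [8] addr=0x2d blk=5 s=1: VC-HIT | VC [3, 13, 15]
  [9] addr=0x2d blk=5 s=1: L1-HIT | VC [3, 13, 15]
  [10] addr=0x6d blk=13 s=1: VC-HIT | VC [3, 5, 15]
  [11] addr=0x6d blk=13 s=1: L1-HIT | VC [3, 5, 15]

OUTCOME = VC-HIT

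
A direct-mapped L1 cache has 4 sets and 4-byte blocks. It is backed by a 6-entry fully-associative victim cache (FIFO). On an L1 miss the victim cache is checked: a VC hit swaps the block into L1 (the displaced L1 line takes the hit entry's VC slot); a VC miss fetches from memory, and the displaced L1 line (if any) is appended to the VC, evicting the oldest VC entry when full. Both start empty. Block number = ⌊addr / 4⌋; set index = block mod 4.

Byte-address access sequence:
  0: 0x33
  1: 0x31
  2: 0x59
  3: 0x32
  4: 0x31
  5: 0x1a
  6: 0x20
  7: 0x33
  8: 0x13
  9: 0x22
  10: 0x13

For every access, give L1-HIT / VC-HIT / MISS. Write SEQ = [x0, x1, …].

SEQ = [MISS, L1-HIT, MISS, L1-HIT, L1-HIT, MISS, MISS, VC-HIT, MISS, VC-HIT, VC-HIT]

  [0] addr=0x33 blk=12 s=0: MISS | VC []
  [1] addr=0x31 blk=12 s=0: L1-HIT | VC []
  [2] addr=0x59 blk=22 s=2: MISS | VC []
  [3] addr=0x32 blk=12 s=0: L1-HIT | VC []
  [4] addr=0x31 blk=12 s=0: L1-HIT | VC []
  [5] addr=0x1a blk=6 s=2: MISS | VC [22]
  [6] addr=0x20 blk=8 s=0: MISS | VC [22, 12]
  [7] addr=0x33 blk=12 s=0: VC-HIT | VC [22, 8]
  [8] addr=0x13 blk=4 s=0: MISS | VC [22, 8, 12]
  [9] addr=0x22 blk=8 s=0: VC-HIT | VC [22, 4, 12]
  [10] addr=0x13 blk=4 s=0: VC-HIT | VC [22, 8, 12]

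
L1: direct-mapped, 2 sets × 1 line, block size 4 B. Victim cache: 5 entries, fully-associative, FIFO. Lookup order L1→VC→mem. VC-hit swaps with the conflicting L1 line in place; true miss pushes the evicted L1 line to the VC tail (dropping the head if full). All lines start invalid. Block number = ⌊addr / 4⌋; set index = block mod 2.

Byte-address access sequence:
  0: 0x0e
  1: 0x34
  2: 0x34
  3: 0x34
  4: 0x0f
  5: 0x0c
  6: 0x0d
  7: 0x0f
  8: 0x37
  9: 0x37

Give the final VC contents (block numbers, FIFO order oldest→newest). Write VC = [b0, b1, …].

#0 0xe→b3/s1 MISS; vc=[]
#1 0x34→b13/s1 MISS; vc=[3]
#2 0x34→b13/s1 L1-HIT; vc=[3]
#3 0x34→b13/s1 L1-HIT; vc=[3]
#4 0xf→b3/s1 VC-HIT; vc=[13]
#5 0xc→b3/s1 L1-HIT; vc=[13]
#6 0xd→b3/s1 L1-HIT; vc=[13]
#7 0xf→b3/s1 L1-HIT; vc=[13]
#8 0x37→b13/s1 VC-HIT; vc=[3]
#9 0x37→b13/s1 L1-HIT; vc=[3]

VC = [3]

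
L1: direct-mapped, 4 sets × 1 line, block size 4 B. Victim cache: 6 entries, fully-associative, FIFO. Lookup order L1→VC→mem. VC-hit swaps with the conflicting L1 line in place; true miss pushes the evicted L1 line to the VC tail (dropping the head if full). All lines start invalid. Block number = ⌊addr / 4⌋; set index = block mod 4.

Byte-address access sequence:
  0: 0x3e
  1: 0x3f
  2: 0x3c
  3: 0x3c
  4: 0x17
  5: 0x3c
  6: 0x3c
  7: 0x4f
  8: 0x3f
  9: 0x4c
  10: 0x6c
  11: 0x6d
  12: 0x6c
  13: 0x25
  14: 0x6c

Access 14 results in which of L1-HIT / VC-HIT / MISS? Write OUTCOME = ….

OUTCOME = L1-HIT

  [0] addr=0x3e blk=15 s=3: MISS | VC []
  [1] addr=0x3f blk=15 s=3: L1-HIT | VC []
  [2] addr=0x3c blk=15 s=3: L1-HIT | VC []
  [3] addr=0x3c blk=15 s=3: L1-HIT | VC []
  [4] addr=0x17 blk=5 s=1: MISS | VC []
  [5] addr=0x3c blk=15 s=3: L1-HIT | VC []
  [6] addr=0x3c blk=15 s=3: L1-HIT | VC []
  [7] addr=0x4f blk=19 s=3: MISS | VC [15]
  [8] addr=0x3f blk=15 s=3: VC-HIT | VC [19]
  [9] addr=0x4c blk=19 s=3: VC-HIT | VC [15]
  [10] addr=0x6c blk=27 s=3: MISS | VC [15, 19]
  [11] addr=0x6d blk=27 s=3: L1-HIT | VC [15, 19]
  [12] addr=0x6c blk=27 s=3: L1-HIT | VC [15, 19]
  [13] addr=0x25 blk=9 s=1: MISS | VC [15, 19, 5]
  [14] addr=0x6c blk=27 s=3: L1-HIT | VC [15, 19, 5]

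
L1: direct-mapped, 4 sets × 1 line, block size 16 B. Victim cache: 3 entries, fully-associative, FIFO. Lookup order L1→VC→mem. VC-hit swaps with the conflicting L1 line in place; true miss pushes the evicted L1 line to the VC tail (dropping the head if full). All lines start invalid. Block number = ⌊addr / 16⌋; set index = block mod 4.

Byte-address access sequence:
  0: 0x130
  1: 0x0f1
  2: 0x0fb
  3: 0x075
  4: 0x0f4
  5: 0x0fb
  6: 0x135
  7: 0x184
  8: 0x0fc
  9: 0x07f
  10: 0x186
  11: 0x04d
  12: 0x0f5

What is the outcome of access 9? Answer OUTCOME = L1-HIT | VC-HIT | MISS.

OUTCOME = VC-HIT

  [0] addr=0x130 blk=19 s=3: MISS | VC []
  [1] addr=0xf1 blk=15 s=3: MISS | VC [19]
  [2] addr=0xfb blk=15 s=3: L1-HIT | VC [19]
  [3] addr=0x75 blk=7 s=3: MISS | VC [19, 15]
  [4] addr=0xf4 blk=15 s=3: VC-HIT | VC [19, 7]
  [5] addr=0xfb blk=15 s=3: L1-HIT | VC [19, 7]
  [6] addr=0x135 blk=19 s=3: VC-HIT | VC [15, 7]
  [7] addr=0x184 blk=24 s=0: MISS | VC [15, 7]
  [8] addr=0xfc blk=15 s=3: VC-HIT | VC [19, 7]
  [9] addr=0x7f blk=7 s=3: VC-HIT | VC [19, 15]
  [10] addr=0x186 blk=24 s=0: L1-HIT | VC [19, 15]
  [11] addr=0x4d blk=4 s=0: MISS | VC [19, 15, 24]
  [12] addr=0xf5 blk=15 s=3: VC-HIT | VC [19, 7, 24]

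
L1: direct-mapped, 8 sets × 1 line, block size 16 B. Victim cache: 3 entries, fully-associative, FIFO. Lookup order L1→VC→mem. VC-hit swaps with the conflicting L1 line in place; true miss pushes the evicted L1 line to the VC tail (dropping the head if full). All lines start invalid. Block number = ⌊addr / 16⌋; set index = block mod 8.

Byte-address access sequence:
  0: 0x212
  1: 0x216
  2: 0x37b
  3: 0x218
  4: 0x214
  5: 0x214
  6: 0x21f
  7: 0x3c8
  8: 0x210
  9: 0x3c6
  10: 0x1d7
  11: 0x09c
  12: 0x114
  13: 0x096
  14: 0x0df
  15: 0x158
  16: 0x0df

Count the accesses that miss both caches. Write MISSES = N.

0: 0x212 (blk 33, set 1) → MISS  vc=[]
1: 0x216 (blk 33, set 1) → L1-HIT  vc=[]
2: 0x37b (blk 55, set 7) → MISS  vc=[]
3: 0x218 (blk 33, set 1) → L1-HIT  vc=[]
4: 0x214 (blk 33, set 1) → L1-HIT  vc=[]
5: 0x214 (blk 33, set 1) → L1-HIT  vc=[]
6: 0x21f (blk 33, set 1) → L1-HIT  vc=[]
7: 0x3c8 (blk 60, set 4) → MISS  vc=[]
8: 0x210 (blk 33, set 1) → L1-HIT  vc=[]
9: 0x3c6 (blk 60, set 4) → L1-HIT  vc=[]
10: 0x1d7 (blk 29, set 5) → MISS  vc=[]
11: 0x9c (blk 9, set 1) → MISS  vc=[33]
12: 0x114 (blk 17, set 1) → MISS  vc=[33, 9]
13: 0x96 (blk 9, set 1) → VC-HIT  vc=[33, 17]
14: 0xdf (blk 13, set 5) → MISS  vc=[33, 17, 29]
15: 0x158 (blk 21, set 5) → MISS  vc=[17, 29, 13]
16: 0xdf (blk 13, set 5) → VC-HIT  vc=[17, 29, 21]

MISSES = 8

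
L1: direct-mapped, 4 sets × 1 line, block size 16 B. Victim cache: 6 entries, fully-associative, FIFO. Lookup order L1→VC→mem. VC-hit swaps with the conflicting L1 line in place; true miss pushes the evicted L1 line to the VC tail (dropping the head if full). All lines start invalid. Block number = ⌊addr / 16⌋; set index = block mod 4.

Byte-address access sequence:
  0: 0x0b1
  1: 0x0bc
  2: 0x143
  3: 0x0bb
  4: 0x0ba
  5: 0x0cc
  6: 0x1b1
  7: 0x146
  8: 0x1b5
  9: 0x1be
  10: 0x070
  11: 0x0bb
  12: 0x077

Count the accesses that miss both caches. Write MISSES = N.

0: 0xb1 (blk 11, set 3) → MISS  vc=[]
1: 0xbc (blk 11, set 3) → L1-HIT  vc=[]
2: 0x143 (blk 20, set 0) → MISS  vc=[]
3: 0xbb (blk 11, set 3) → L1-HIT  vc=[]
4: 0xba (blk 11, set 3) → L1-HIT  vc=[]
5: 0xcc (blk 12, set 0) → MISS  vc=[20]
6: 0x1b1 (blk 27, set 3) → MISS  vc=[20, 11]
7: 0x146 (blk 20, set 0) → VC-HIT  vc=[12, 11]
8: 0x1b5 (blk 27, set 3) → L1-HIT  vc=[12, 11]
9: 0x1be (blk 27, set 3) → L1-HIT  vc=[12, 11]
10: 0x70 (blk 7, set 3) → MISS  vc=[12, 11, 27]
11: 0xbb (blk 11, set 3) → VC-HIT  vc=[12, 7, 27]
12: 0x77 (blk 7, set 3) → VC-HIT  vc=[12, 11, 27]

MISSES = 5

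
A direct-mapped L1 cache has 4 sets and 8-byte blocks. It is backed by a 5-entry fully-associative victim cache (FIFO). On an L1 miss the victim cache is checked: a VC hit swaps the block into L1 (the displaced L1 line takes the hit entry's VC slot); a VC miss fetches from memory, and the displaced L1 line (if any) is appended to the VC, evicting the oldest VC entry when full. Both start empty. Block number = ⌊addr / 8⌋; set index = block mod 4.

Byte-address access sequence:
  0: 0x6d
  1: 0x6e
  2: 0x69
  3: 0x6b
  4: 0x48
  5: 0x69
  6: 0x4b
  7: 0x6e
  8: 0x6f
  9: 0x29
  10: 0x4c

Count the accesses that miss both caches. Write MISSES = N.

0: 0x6d (blk 13, set 1) → MISS  vc=[]
1: 0x6e (blk 13, set 1) → L1-HIT  vc=[]
2: 0x69 (blk 13, set 1) → L1-HIT  vc=[]
3: 0x6b (blk 13, set 1) → L1-HIT  vc=[]
4: 0x48 (blk 9, set 1) → MISS  vc=[13]
5: 0x69 (blk 13, set 1) → VC-HIT  vc=[9]
6: 0x4b (blk 9, set 1) → VC-HIT  vc=[13]
7: 0x6e (blk 13, set 1) → VC-HIT  vc=[9]
8: 0x6f (blk 13, set 1) → L1-HIT  vc=[9]
9: 0x29 (blk 5, set 1) → MISS  vc=[9, 13]
10: 0x4c (blk 9, set 1) → VC-HIT  vc=[5, 13]

MISSES = 3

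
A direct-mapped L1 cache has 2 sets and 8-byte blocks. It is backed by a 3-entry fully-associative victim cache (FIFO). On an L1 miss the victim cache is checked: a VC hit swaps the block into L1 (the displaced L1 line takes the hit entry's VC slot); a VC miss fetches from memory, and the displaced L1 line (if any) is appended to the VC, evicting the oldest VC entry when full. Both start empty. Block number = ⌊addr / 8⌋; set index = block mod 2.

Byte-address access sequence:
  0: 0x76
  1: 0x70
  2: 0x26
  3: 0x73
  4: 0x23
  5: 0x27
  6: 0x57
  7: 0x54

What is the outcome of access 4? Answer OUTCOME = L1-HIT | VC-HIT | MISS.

#0 0x76→b14/s0 MISS; vc=[]
#1 0x70→b14/s0 L1-HIT; vc=[]
#2 0x26→b4/s0 MISS; vc=[14]
#3 0x73→b14/s0 VC-HIT; vc=[4]
#4 0x23→b4/s0 VC-HIT; vc=[14]
#5 0x27→b4/s0 L1-HIT; vc=[14]
#6 0x57→b10/s0 MISS; vc=[14,4]
#7 0x54→b10/s0 L1-HIT; vc=[14,4]

OUTCOME = VC-HIT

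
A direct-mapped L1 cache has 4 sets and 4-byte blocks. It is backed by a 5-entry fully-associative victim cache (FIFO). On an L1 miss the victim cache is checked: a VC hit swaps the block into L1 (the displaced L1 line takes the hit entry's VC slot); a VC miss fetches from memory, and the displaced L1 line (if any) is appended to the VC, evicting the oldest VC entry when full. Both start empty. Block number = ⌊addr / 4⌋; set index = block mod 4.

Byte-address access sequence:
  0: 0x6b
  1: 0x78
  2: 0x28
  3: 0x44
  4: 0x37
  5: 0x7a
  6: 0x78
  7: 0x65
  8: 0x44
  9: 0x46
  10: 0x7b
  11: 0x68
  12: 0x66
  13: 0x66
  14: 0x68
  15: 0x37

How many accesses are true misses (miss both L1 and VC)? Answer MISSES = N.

0: 0x6b (blk 26, set 2) → MISS  vc=[]
1: 0x78 (blk 30, set 2) → MISS  vc=[26]
2: 0x28 (blk 10, set 2) → MISS  vc=[26, 30]
3: 0x44 (blk 17, set 1) → MISS  vc=[26, 30]
4: 0x37 (blk 13, set 1) → MISS  vc=[26, 30, 17]
5: 0x7a (blk 30, set 2) → VC-HIT  vc=[26, 10, 17]
6: 0x78 (blk 30, set 2) → L1-HIT  vc=[26, 10, 17]
7: 0x65 (blk 25, set 1) → MISS  vc=[26, 10, 17, 13]
8: 0x44 (blk 17, set 1) → VC-HIT  vc=[26, 10, 25, 13]
9: 0x46 (blk 17, set 1) → L1-HIT  vc=[26, 10, 25, 13]
10: 0x7b (blk 30, set 2) → L1-HIT  vc=[26, 10, 25, 13]
11: 0x68 (blk 26, set 2) → VC-HIT  vc=[30, 10, 25, 13]
12: 0x66 (blk 25, set 1) → VC-HIT  vc=[30, 10, 17, 13]
13: 0x66 (blk 25, set 1) → L1-HIT  vc=[30, 10, 17, 13]
14: 0x68 (blk 26, set 2) → L1-HIT  vc=[30, 10, 17, 13]
15: 0x37 (blk 13, set 1) → VC-HIT  vc=[30, 10, 17, 25]

MISSES = 6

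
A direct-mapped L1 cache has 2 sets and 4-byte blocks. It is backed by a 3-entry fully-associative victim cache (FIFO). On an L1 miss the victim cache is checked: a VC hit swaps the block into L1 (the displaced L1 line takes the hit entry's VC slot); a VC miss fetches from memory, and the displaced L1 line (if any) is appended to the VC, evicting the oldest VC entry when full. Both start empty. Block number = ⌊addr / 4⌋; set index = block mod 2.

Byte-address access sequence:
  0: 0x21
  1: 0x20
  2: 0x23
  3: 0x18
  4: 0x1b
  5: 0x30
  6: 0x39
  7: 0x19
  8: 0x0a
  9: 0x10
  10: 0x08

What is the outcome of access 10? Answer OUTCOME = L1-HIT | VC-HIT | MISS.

OUTCOME = VC-HIT

#0 0x21→b8/s0 MISS; vc=[]
#1 0x20→b8/s0 L1-HIT; vc=[]
#2 0x23→b8/s0 L1-HIT; vc=[]
#3 0x18→b6/s0 MISS; vc=[8]
#4 0x1b→b6/s0 L1-HIT; vc=[8]
#5 0x30→b12/s0 MISS; vc=[8,6]
#6 0x39→b14/s0 MISS; vc=[8,6,12]
#7 0x19→b6/s0 VC-HIT; vc=[8,14,12]
#8 0xa→b2/s0 MISS; vc=[14,12,6]
#9 0x10→b4/s0 MISS; vc=[12,6,2]
#10 0x8→b2/s0 VC-HIT; vc=[12,6,4]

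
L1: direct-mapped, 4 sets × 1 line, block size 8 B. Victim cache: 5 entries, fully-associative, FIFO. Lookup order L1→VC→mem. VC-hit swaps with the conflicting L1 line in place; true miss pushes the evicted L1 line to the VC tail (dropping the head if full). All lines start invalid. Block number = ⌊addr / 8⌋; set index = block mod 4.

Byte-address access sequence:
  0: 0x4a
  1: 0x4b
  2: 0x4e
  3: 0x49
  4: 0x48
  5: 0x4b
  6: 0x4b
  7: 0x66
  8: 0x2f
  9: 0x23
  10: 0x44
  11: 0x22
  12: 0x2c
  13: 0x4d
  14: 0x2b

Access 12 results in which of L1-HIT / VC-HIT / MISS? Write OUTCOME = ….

0: 0x4a (blk 9, set 1) → MISS  vc=[]
1: 0x4b (blk 9, set 1) → L1-HIT  vc=[]
2: 0x4e (blk 9, set 1) → L1-HIT  vc=[]
3: 0x49 (blk 9, set 1) → L1-HIT  vc=[]
4: 0x48 (blk 9, set 1) → L1-HIT  vc=[]
5: 0x4b (blk 9, set 1) → L1-HIT  vc=[]
6: 0x4b (blk 9, set 1) → L1-HIT  vc=[]
7: 0x66 (blk 12, set 0) → MISS  vc=[]
8: 0x2f (blk 5, set 1) → MISS  vc=[9]
9: 0x23 (blk 4, set 0) → MISS  vc=[9, 12]
10: 0x44 (blk 8, set 0) → MISS  vc=[9, 12, 4]
11: 0x22 (blk 4, set 0) → VC-HIT  vc=[9, 12, 8]
12: 0x2c (blk 5, set 1) → L1-HIT  vc=[9, 12, 8]
13: 0x4d (blk 9, set 1) → VC-HIT  vc=[5, 12, 8]
14: 0x2b (blk 5, set 1) → VC-HIT  vc=[9, 12, 8]

OUTCOME = L1-HIT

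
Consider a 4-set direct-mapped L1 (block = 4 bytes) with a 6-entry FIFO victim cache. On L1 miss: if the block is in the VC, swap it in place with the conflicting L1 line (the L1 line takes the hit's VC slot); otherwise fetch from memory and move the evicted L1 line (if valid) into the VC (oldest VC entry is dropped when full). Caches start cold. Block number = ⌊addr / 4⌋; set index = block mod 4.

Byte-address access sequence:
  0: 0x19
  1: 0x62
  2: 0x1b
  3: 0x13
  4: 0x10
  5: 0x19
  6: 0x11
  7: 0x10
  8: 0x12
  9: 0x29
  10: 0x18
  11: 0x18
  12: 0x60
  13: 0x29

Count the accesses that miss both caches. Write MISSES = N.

#0 0x19→b6/s2 MISS; vc=[]
#1 0x62→b24/s0 MISS; vc=[]
#2 0x1b→b6/s2 L1-HIT; vc=[]
#3 0x13→b4/s0 MISS; vc=[24]
#4 0x10→b4/s0 L1-HIT; vc=[24]
#5 0x19→b6/s2 L1-HIT; vc=[24]
#6 0x11→b4/s0 L1-HIT; vc=[24]
#7 0x10→b4/s0 L1-HIT; vc=[24]
#8 0x12→b4/s0 L1-HIT; vc=[24]
#9 0x29→b10/s2 MISS; vc=[24,6]
#10 0x18→b6/s2 VC-HIT; vc=[24,10]
#11 0x18→b6/s2 L1-HIT; vc=[24,10]
#12 0x60→b24/s0 VC-HIT; vc=[4,10]
#13 0x29→b10/s2 VC-HIT; vc=[4,6]

MISSES = 4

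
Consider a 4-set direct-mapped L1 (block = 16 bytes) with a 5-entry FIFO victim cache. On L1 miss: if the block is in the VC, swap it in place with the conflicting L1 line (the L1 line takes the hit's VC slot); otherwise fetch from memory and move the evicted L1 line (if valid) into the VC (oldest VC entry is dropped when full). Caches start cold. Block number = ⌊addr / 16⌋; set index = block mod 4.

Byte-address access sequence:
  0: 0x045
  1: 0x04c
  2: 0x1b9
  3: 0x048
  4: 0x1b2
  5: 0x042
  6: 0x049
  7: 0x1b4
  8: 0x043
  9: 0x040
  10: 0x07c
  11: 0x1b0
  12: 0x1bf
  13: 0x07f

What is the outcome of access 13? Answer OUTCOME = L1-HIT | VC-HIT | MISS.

0: 0x45 (blk 4, set 0) → MISS  vc=[]
1: 0x4c (blk 4, set 0) → L1-HIT  vc=[]
2: 0x1b9 (blk 27, set 3) → MISS  vc=[]
3: 0x48 (blk 4, set 0) → L1-HIT  vc=[]
4: 0x1b2 (blk 27, set 3) → L1-HIT  vc=[]
5: 0x42 (blk 4, set 0) → L1-HIT  vc=[]
6: 0x49 (blk 4, set 0) → L1-HIT  vc=[]
7: 0x1b4 (blk 27, set 3) → L1-HIT  vc=[]
8: 0x43 (blk 4, set 0) → L1-HIT  vc=[]
9: 0x40 (blk 4, set 0) → L1-HIT  vc=[]
10: 0x7c (blk 7, set 3) → MISS  vc=[27]
11: 0x1b0 (blk 27, set 3) → VC-HIT  vc=[7]
12: 0x1bf (blk 27, set 3) → L1-HIT  vc=[7]
13: 0x7f (blk 7, set 3) → VC-HIT  vc=[27]

OUTCOME = VC-HIT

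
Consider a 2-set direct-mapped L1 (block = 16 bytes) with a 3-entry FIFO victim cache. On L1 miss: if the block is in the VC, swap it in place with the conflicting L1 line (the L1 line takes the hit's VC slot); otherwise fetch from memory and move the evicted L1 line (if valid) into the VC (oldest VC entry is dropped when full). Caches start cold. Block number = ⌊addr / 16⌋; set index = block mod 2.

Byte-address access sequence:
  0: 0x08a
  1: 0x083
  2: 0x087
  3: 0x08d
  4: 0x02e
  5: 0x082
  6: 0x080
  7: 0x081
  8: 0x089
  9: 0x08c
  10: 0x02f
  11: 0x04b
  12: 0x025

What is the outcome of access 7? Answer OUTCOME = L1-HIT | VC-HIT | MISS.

OUTCOME = L1-HIT

#0 0x8a→b8/s0 MISS; vc=[]
#1 0x83→b8/s0 L1-HIT; vc=[]
#2 0x87→b8/s0 L1-HIT; vc=[]
#3 0x8d→b8/s0 L1-HIT; vc=[]
#4 0x2e→b2/s0 MISS; vc=[8]
#5 0x82→b8/s0 VC-HIT; vc=[2]
#6 0x80→b8/s0 L1-HIT; vc=[2]
#7 0x81→b8/s0 L1-HIT; vc=[2]
#8 0x89→b8/s0 L1-HIT; vc=[2]
#9 0x8c→b8/s0 L1-HIT; vc=[2]
#10 0x2f→b2/s0 VC-HIT; vc=[8]
#11 0x4b→b4/s0 MISS; vc=[8,2]
#12 0x25→b2/s0 VC-HIT; vc=[8,4]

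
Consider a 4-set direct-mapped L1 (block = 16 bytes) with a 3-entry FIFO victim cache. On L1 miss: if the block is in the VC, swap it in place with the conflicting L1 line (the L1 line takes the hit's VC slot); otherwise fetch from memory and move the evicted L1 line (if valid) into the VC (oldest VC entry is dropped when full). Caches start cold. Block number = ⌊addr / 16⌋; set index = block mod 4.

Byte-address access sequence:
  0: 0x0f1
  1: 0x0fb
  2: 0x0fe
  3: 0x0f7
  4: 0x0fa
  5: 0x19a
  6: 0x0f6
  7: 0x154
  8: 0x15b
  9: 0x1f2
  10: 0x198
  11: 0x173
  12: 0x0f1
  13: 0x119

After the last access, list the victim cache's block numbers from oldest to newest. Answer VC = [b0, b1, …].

VC = [23, 31, 25]

#0 0xf1→b15/s3 MISS; vc=[]
#1 0xfb→b15/s3 L1-HIT; vc=[]
#2 0xfe→b15/s3 L1-HIT; vc=[]
#3 0xf7→b15/s3 L1-HIT; vc=[]
#4 0xfa→b15/s3 L1-HIT; vc=[]
#5 0x19a→b25/s1 MISS; vc=[]
#6 0xf6→b15/s3 L1-HIT; vc=[]
#7 0x154→b21/s1 MISS; vc=[25]
#8 0x15b→b21/s1 L1-HIT; vc=[25]
#9 0x1f2→b31/s3 MISS; vc=[25,15]
#10 0x198→b25/s1 VC-HIT; vc=[21,15]
#11 0x173→b23/s3 MISS; vc=[21,15,31]
#12 0xf1→b15/s3 VC-HIT; vc=[21,23,31]
#13 0x119→b17/s1 MISS; vc=[23,31,25]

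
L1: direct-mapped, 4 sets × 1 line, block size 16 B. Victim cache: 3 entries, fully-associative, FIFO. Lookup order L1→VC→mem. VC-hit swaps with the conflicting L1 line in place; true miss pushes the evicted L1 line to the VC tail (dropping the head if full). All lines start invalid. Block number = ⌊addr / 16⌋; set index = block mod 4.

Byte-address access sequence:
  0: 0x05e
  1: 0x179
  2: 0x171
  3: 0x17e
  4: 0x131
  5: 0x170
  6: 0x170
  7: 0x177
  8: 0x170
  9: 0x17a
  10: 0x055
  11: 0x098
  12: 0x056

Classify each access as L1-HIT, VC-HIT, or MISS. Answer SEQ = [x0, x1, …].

  [0] addr=0x5e blk=5 s=1: MISS | VC []
  [1] addr=0x179 blk=23 s=3: MISS | VC []
  [2] addr=0x171 blk=23 s=3: L1-HIT | VC []
  [3] addr=0x17e blk=23 s=3: L1-HIT | VC []
  [4] addr=0x131 blk=19 s=3: MISS | VC [23]
  [5] addr=0x170 blk=23 s=3: VC-HIT | VC [19]
  [6] addr=0x170 blk=23 s=3: L1-HIT | VC [19]
  [7] addr=0x177 blk=23 s=3: L1-HIT | VC [19]
  [8] addr=0x170 blk=23 s=3: L1-HIT | VC [19]
  [9] addr=0x17a blk=23 s=3: L1-HIT | VC [19]
  [10] addr=0x55 blk=5 s=1: L1-HIT | VC [19]
  [11] addr=0x98 blk=9 s=1: MISS | VC [19, 5]
  [12] addr=0x56 blk=5 s=1: VC-HIT | VC [19, 9]

SEQ = [MISS, MISS, L1-HIT, L1-HIT, MISS, VC-HIT, L1-HIT, L1-HIT, L1-HIT, L1-HIT, L1-HIT, MISS, VC-HIT]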